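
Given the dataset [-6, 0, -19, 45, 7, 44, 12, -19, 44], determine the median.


First, sort the list: [-19, -19, -6, 0, 7, 12, 44, 44, 45]
The list has 9 elements (odd count).
The middle index is 4 (0-based), and the element there is 7.
Final answer: 7


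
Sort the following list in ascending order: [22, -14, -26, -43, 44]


Original list: [22, -14, -26, -43, 44]
Repeatedly take the smallest remaining element:
  Remaining [22, -14, -26, -43, 44] -> smallest is -43
  Remaining [22, -14, -26, 44] -> smallest is -26
  Remaining [22, -14, 44] -> smallest is -14
  Remaining [22, 44] -> smallest is 22
  Remaining [44] -> smallest is 44
Collecting the picks in order gives the sorted list.
Final answer: [-43, -26, -14, 22, 44]


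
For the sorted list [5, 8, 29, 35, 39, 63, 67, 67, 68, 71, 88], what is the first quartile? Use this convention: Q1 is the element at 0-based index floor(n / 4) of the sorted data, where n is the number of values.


The list has n = 11 elements.
Q1 index = floor(11 / 4) = floor(2.75) = 2
Counting from index 0 in the sorted data, the element at index 2 is 29.
Final answer: 29


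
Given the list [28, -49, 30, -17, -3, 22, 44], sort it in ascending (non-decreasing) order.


Original list: [28, -49, 30, -17, -3, 22, 44]
Repeatedly take the smallest remaining element:
  Remaining [28, -49, 30, -17, -3, 22, 44] -> smallest is -49
  Remaining [28, 30, -17, -3, 22, 44] -> smallest is -17
  Remaining [28, 30, -3, 22, 44] -> smallest is -3
  Remaining [28, 30, 22, 44] -> smallest is 22
  Remaining [28, 30, 44] -> smallest is 28
  Remaining [30, 44] -> smallest is 30
  Remaining [44] -> smallest is 44
Collecting the picks in order gives the sorted list.
Final answer: [-49, -17, -3, 22, 28, 30, 44]


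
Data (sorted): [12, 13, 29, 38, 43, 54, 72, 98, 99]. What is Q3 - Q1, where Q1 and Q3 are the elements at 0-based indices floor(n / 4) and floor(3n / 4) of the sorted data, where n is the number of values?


The data has n = 9 elements.
Q1 index = floor(9 / 4) = floor(2.25) = 2; Q3 index = floor(3 * 9 / 4) = floor(6.75) = 6
Q1 = element at index 2 = 29
Q3 = element at index 6 = 72
IQR = 72 - 29 = 43
Final answer: 43


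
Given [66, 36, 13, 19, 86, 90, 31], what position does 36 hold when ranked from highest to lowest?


Sort descending: [90, 86, 66, 36, 31, 19, 13]
Find 36 in the sorted list.
36 is at position 4.
Final answer: 4


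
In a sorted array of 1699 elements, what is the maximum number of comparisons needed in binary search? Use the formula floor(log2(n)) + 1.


Binary search halves the search space each step.
Maximum comparisons = floor(log2(1699)) + 1
log2(1699) = 10.7305
floor(log2(1699)) = 10, so 10 + 1 = 11
Final answer: 11


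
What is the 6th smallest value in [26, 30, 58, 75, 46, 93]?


Sort ascending: [26, 30, 46, 58, 75, 93]
The 6th element (1-indexed) is at index 5.
Value = 93
Final answer: 93


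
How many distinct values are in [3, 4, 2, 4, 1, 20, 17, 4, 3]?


List all unique values:
Distinct values: [1, 2, 3, 4, 17, 20]
Count = 6
Final answer: 6


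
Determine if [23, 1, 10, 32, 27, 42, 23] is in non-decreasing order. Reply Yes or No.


Check consecutive pairs:
  23 <= 1? False
  1 <= 10? True
  10 <= 32? True
  32 <= 27? False
  27 <= 42? True
  42 <= 23? False
3 consecutive pair(s) are out of order, so the list is not sorted.
Final answer: No


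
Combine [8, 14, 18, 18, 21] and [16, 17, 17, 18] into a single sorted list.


List A: [8, 14, 18, 18, 21]
List B: [16, 17, 17, 18]
Repeatedly compare the front elements and take the smaller:
  8 vs 16 -> take 8
  14 vs 16 -> take 14
  18 vs 16 -> take 16
  18 vs 17 -> take 17
  18 vs 17 -> take 17
  18 vs 18 -> take 18
  18 vs 18 -> take 18
  21 vs 18 -> take 18
  B is exhausted; append the rest of A: [21]
Final answer: [8, 14, 16, 17, 17, 18, 18, 18, 21]


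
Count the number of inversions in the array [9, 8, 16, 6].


For each element, count the later elements that are smaller than it:
  9 (index 0): smaller elements after it = [8, 6] -> 2
  8 (index 1): smaller elements after it = [6] -> 1
  16 (index 2): smaller elements after it = [6] -> 1
Total inversions = 2 + 1 + 1 = 4
Final answer: 4


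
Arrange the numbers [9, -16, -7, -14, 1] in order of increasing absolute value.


Compute absolute values:
  |9| = 9
  |-16| = 16
  |-7| = 7
  |-14| = 14
  |1| = 1
Absolute values in increasing order: 1 < 7 < 9 < 14 < 16
Listing the original numbers in that order gives the answer.
Final answer: [1, -7, 9, -14, -16]


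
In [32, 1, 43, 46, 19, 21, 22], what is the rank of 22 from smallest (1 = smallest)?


Sort ascending: [1, 19, 21, 22, 32, 43, 46]
Find 22 in the sorted list.
22 is at position 4 (1-indexed).
Final answer: 4


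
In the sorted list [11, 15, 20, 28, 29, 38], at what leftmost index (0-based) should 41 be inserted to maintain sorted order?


List is sorted: [11, 15, 20, 28, 29, 38]
We need the leftmost position where 41 can be inserted, i.e. the first index whose element is >= 41 (or the end of the list if none is).
Binary search with low=0, high=6 (0-based indices):
  low=0, high=6, mid=3: a[3]=28 < 41, so low = 4
  low=4, high=6, mid=5: a[5]=38 < 41, so low = 6
Now low = high = 6, so the insertion index is 6.
Final answer: 6


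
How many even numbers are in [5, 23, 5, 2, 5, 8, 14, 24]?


Check each element:
  5 is odd
  23 is odd
  5 is odd
  2 is even
  5 is odd
  8 is even
  14 is even
  24 is even
Evens: [2, 8, 14, 24]
Count of evens = 4
Final answer: 4


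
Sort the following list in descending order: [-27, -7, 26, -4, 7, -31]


Original list: [-27, -7, 26, -4, 7, -31]
Repeatedly take the largest remaining element:
  Remaining [-27, -7, 26, -4, 7, -31] -> largest is 26
  Remaining [-27, -7, -4, 7, -31] -> largest is 7
  Remaining [-27, -7, -4, -31] -> largest is -4
  Remaining [-27, -7, -31] -> largest is -7
  Remaining [-27, -31] -> largest is -27
  Remaining [-31] -> largest is -31
Collecting the picks in order gives the descending list.
Final answer: [26, 7, -4, -7, -27, -31]


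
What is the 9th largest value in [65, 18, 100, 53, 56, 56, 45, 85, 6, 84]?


Sort descending: [100, 85, 84, 65, 56, 56, 53, 45, 18, 6]
The 9th element (1-indexed) is at index 8.
Value = 18
Final answer: 18


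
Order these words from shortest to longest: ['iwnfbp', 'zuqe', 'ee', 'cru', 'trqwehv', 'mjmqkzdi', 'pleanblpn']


Compute lengths:
  'iwnfbp' has length 6
  'zuqe' has length 4
  'ee' has length 2
  'cru' has length 3
  'trqwehv' has length 7
  'mjmqkzdi' has length 8
  'pleanblpn' has length 9
Lengths in increasing order: 2 < 3 < 4 < 6 < 7 < 8 < 9
Listing the words in that order gives the answer.
Final answer: ['ee', 'cru', 'zuqe', 'iwnfbp', 'trqwehv', 'mjmqkzdi', 'pleanblpn']


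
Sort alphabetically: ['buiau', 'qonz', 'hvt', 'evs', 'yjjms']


Compare strings character by character (the first differing letter decides):
  'buiau' < 'evs' since 'b' < 'e' at position 1
  'evs' < 'hvt' since 'e' < 'h' at position 1
  'hvt' < 'qonz' since 'h' < 'q' at position 1
  'qonz' < 'yjjms' since 'q' < 'y' at position 1
Chaining these comparisons gives the alphabetical order.
Final answer: ['buiau', 'evs', 'hvt', 'qonz', 'yjjms']


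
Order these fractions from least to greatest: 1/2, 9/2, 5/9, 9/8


Convert to decimal for comparison:
  1/2 = 0.5
  9/2 = 4.5
  5/9 = 0.5556
  9/8 = 1.125
Decimals in increasing order: 0.5 < 0.5556 < 1.125 < 4.5
Writing each back as its fraction gives the sorted order.
Final answer: 1/2, 5/9, 9/8, 9/2


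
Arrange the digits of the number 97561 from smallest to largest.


The number 97561 has digits: 9, 7, 5, 6, 1
Sorted: 1, 5, 6, 7, 9
Joining the sorted digits gives the result.
Final answer: 15679


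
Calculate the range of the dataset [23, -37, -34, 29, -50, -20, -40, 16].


Maximum value: 29
Minimum value: -50
Range = 29 - (-50) = 79
Final answer: 79


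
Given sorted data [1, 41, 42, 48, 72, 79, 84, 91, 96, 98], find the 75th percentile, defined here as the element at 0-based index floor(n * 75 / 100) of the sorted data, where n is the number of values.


The dataset has n = 10 elements.
Index = floor(10 * 75 / 100) = floor(750 / 100) = floor(7.5) = 7
Counting from index 0 in the sorted data, the element at index 7 is 91.
Final answer: 91


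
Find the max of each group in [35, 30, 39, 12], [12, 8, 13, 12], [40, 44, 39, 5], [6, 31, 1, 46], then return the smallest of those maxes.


Find max of each group:
  Group 1: [35, 30, 39, 12] -> max = 39
  Group 2: [12, 8, 13, 12] -> max = 13
  Group 3: [40, 44, 39, 5] -> max = 44
  Group 4: [6, 31, 1, 46] -> max = 46
Maxes: [39, 13, 44, 46]
Minimum of maxes = 13
Final answer: 13


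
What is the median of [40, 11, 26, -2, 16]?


First, sort the list: [-2, 11, 16, 26, 40]
The list has 5 elements (odd count).
The middle index is 2 (0-based), and the element there is 16.
Final answer: 16


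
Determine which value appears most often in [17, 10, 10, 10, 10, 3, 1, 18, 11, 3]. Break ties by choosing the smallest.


Count the frequency of each value:
  1 appears 1 time(s)
  3 appears 2 time(s)
  10 appears 4 time(s)
  11 appears 1 time(s)
  17 appears 1 time(s)
  18 appears 1 time(s)
Maximum frequency is 4.
Only 10 reaches that frequency, so it is the mode.
Final answer: 10


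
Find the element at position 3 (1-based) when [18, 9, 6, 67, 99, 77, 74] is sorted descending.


Sort descending: [99, 77, 74, 67, 18, 9, 6]
The 3rd element (1-indexed) is at index 2.
Value = 74
Final answer: 74


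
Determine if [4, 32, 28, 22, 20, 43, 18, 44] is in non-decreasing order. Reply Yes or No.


Check consecutive pairs:
  4 <= 32? True
  32 <= 28? False
  28 <= 22? False
  22 <= 20? False
  20 <= 43? True
  43 <= 18? False
  18 <= 44? True
4 consecutive pair(s) are out of order, so the list is not sorted.
Final answer: No


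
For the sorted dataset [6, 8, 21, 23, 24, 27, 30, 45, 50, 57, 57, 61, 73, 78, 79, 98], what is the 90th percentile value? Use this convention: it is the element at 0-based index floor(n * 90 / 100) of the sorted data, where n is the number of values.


The dataset has n = 16 elements.
Index = floor(16 * 90 / 100) = floor(1440 / 100) = floor(14.4) = 14
Counting from index 0 in the sorted data, the element at index 14 is 79.
Final answer: 79


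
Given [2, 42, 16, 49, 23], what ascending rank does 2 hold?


Sort ascending: [2, 16, 23, 42, 49]
Find 2 in the sorted list.
2 is at position 1 (1-indexed).
Final answer: 1


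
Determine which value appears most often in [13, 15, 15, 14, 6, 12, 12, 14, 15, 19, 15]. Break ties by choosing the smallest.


Count the frequency of each value:
  6 appears 1 time(s)
  12 appears 2 time(s)
  13 appears 1 time(s)
  14 appears 2 time(s)
  15 appears 4 time(s)
  19 appears 1 time(s)
Maximum frequency is 4.
Only 15 reaches that frequency, so it is the mode.
Final answer: 15


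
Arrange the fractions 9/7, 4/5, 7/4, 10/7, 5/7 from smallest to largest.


Convert to decimal for comparison:
  9/7 = 1.2857
  4/5 = 0.8
  7/4 = 1.75
  10/7 = 1.4286
  5/7 = 0.7143
Decimals in increasing order: 0.7143 < 0.8 < 1.2857 < 1.4286 < 1.75
Writing each back as its fraction gives the sorted order.
Final answer: 5/7, 4/5, 9/7, 10/7, 7/4


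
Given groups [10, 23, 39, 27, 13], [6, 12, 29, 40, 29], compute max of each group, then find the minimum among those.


Find max of each group:
  Group 1: [10, 23, 39, 27, 13] -> max = 39
  Group 2: [6, 12, 29, 40, 29] -> max = 40
Maxes: [39, 40]
Minimum of maxes = 39
Final answer: 39


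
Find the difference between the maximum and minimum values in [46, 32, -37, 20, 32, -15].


Maximum value: 46
Minimum value: -37
Range = 46 - (-37) = 83
Final answer: 83


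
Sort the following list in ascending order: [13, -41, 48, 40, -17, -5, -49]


Original list: [13, -41, 48, 40, -17, -5, -49]
Repeatedly take the smallest remaining element:
  Remaining [13, -41, 48, 40, -17, -5, -49] -> smallest is -49
  Remaining [13, -41, 48, 40, -17, -5] -> smallest is -41
  Remaining [13, 48, 40, -17, -5] -> smallest is -17
  Remaining [13, 48, 40, -5] -> smallest is -5
  Remaining [13, 48, 40] -> smallest is 13
  Remaining [48, 40] -> smallest is 40
  Remaining [48] -> smallest is 48
Collecting the picks in order gives the sorted list.
Final answer: [-49, -41, -17, -5, 13, 40, 48]


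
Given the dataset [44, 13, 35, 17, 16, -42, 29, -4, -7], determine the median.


First, sort the list: [-42, -7, -4, 13, 16, 17, 29, 35, 44]
The list has 9 elements (odd count).
The middle index is 4 (0-based), and the element there is 16.
Final answer: 16


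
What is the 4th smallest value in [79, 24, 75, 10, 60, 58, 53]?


Sort ascending: [10, 24, 53, 58, 60, 75, 79]
The 4th element (1-indexed) is at index 3.
Value = 58
Final answer: 58


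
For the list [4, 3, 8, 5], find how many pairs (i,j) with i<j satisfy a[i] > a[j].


For each element, count the later elements that are smaller than it:
  4 (index 0): smaller elements after it = [3] -> 1
  3 (index 1): smaller elements after it = [] -> 0
  8 (index 2): smaller elements after it = [5] -> 1
Total inversions = 1 + 0 + 1 = 2
Final answer: 2


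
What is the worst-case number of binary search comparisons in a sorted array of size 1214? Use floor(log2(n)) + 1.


Binary search halves the search space each step.
Maximum comparisons = floor(log2(1214)) + 1
log2(1214) = 10.2456
floor(log2(1214)) = 10, so 10 + 1 = 11
Final answer: 11


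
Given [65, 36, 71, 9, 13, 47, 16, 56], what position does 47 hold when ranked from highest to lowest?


Sort descending: [71, 65, 56, 47, 36, 16, 13, 9]
Find 47 in the sorted list.
47 is at position 4.
Final answer: 4


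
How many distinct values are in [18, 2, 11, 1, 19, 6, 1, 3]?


List all unique values:
Distinct values: [1, 2, 3, 6, 11, 18, 19]
Count = 7
Final answer: 7


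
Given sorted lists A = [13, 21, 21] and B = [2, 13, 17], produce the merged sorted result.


List A: [13, 21, 21]
List B: [2, 13, 17]
Repeatedly compare the front elements and take the smaller:
  13 vs 2 -> take 2
  13 vs 13 -> take 13
  21 vs 13 -> take 13
  21 vs 17 -> take 17
  B is exhausted; append the rest of A: [21, 21]
Final answer: [2, 13, 13, 17, 21, 21]


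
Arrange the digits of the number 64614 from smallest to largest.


The number 64614 has digits: 6, 4, 6, 1, 4
Sorted: 1, 4, 4, 6, 6
Joining the sorted digits gives the result.
Final answer: 14466


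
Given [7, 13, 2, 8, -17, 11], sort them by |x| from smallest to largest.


Compute absolute values:
  |7| = 7
  |13| = 13
  |2| = 2
  |8| = 8
  |-17| = 17
  |11| = 11
Absolute values in increasing order: 2 < 7 < 8 < 11 < 13 < 17
Listing the original numbers in that order gives the answer.
Final answer: [2, 7, 8, 11, 13, -17]


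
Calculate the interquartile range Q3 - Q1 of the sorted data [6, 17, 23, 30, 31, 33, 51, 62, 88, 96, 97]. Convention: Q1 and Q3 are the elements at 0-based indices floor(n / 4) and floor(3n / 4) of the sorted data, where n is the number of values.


The data has n = 11 elements.
Q1 index = floor(11 / 4) = floor(2.75) = 2; Q3 index = floor(3 * 11 / 4) = floor(8.25) = 8
Q1 = element at index 2 = 23
Q3 = element at index 8 = 88
IQR = 88 - 23 = 65
Final answer: 65


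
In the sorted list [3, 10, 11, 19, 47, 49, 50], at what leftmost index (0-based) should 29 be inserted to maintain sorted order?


List is sorted: [3, 10, 11, 19, 47, 49, 50]
We need the leftmost position where 29 can be inserted, i.e. the first index whose element is >= 29 (or the end of the list if none is).
Binary search with low=0, high=7 (0-based indices):
  low=0, high=7, mid=3: a[3]=19 < 29, so low = 4
  low=4, high=7, mid=5: a[5]=49 >= 29, so high = 5
  low=4, high=5, mid=4: a[4]=47 >= 29, so high = 4
Now low = high = 4, so the insertion index is 4.
Final answer: 4


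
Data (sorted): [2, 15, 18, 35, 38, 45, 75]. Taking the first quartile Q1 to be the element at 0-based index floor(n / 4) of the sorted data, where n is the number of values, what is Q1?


The list has n = 7 elements.
Q1 index = floor(7 / 4) = floor(1.75) = 1
Counting from index 0 in the sorted data, the element at index 1 is 15.
Final answer: 15


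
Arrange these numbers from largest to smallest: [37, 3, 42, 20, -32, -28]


Original list: [37, 3, 42, 20, -32, -28]
Repeatedly take the largest remaining element:
  Remaining [37, 3, 42, 20, -32, -28] -> largest is 42
  Remaining [37, 3, 20, -32, -28] -> largest is 37
  Remaining [3, 20, -32, -28] -> largest is 20
  Remaining [3, -32, -28] -> largest is 3
  Remaining [-32, -28] -> largest is -28
  Remaining [-32] -> largest is -32
Collecting the picks in order gives the descending list.
Final answer: [42, 37, 20, 3, -28, -32]


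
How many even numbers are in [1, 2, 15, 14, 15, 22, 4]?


Check each element:
  1 is odd
  2 is even
  15 is odd
  14 is even
  15 is odd
  22 is even
  4 is even
Evens: [2, 14, 22, 4]
Count of evens = 4
Final answer: 4


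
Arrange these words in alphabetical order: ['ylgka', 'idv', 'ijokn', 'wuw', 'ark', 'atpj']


Compare strings character by character (the first differing letter decides):
  'ark' < 'atpj' since 'r' < 't' at position 2
  'atpj' < 'idv' since 'a' < 'i' at position 1
  'idv' < 'ijokn' since 'd' < 'j' at position 2
  'ijokn' < 'wuw' since 'i' < 'w' at position 1
  'wuw' < 'ylgka' since 'w' < 'y' at position 1
Chaining these comparisons gives the alphabetical order.
Final answer: ['ark', 'atpj', 'idv', 'ijokn', 'wuw', 'ylgka']


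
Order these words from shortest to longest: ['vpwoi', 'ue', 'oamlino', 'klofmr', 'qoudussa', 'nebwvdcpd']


Compute lengths:
  'vpwoi' has length 5
  'ue' has length 2
  'oamlino' has length 7
  'klofmr' has length 6
  'qoudussa' has length 8
  'nebwvdcpd' has length 9
Lengths in increasing order: 2 < 5 < 6 < 7 < 8 < 9
Listing the words in that order gives the answer.
Final answer: ['ue', 'vpwoi', 'klofmr', 'oamlino', 'qoudussa', 'nebwvdcpd']


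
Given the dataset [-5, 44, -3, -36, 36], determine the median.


First, sort the list: [-36, -5, -3, 36, 44]
The list has 5 elements (odd count).
The middle index is 2 (0-based), and the element there is -3.
Final answer: -3


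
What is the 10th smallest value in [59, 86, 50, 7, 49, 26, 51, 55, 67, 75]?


Sort ascending: [7, 26, 49, 50, 51, 55, 59, 67, 75, 86]
The 10th element (1-indexed) is at index 9.
Value = 86
Final answer: 86


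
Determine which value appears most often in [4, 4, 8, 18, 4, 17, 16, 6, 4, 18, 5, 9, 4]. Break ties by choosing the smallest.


Count the frequency of each value:
  4 appears 5 time(s)
  5 appears 1 time(s)
  6 appears 1 time(s)
  8 appears 1 time(s)
  9 appears 1 time(s)
  16 appears 1 time(s)
  17 appears 1 time(s)
  18 appears 2 time(s)
Maximum frequency is 5.
Only 4 reaches that frequency, so it is the mode.
Final answer: 4


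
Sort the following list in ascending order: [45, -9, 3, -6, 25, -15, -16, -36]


Original list: [45, -9, 3, -6, 25, -15, -16, -36]
Repeatedly take the smallest remaining element:
  Remaining [45, -9, 3, -6, 25, -15, -16, -36] -> smallest is -36
  Remaining [45, -9, 3, -6, 25, -15, -16] -> smallest is -16
  Remaining [45, -9, 3, -6, 25, -15] -> smallest is -15
  Remaining [45, -9, 3, -6, 25] -> smallest is -9
  Remaining [45, 3, -6, 25] -> smallest is -6
  Remaining [45, 3, 25] -> smallest is 3
  Remaining [45, 25] -> smallest is 25
  Remaining [45] -> smallest is 45
Collecting the picks in order gives the sorted list.
Final answer: [-36, -16, -15, -9, -6, 3, 25, 45]


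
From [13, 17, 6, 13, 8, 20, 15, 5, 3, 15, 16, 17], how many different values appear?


List all unique values:
Distinct values: [3, 5, 6, 8, 13, 15, 16, 17, 20]
Count = 9
Final answer: 9


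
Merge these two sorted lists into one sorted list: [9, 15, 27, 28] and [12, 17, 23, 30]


List A: [9, 15, 27, 28]
List B: [12, 17, 23, 30]
Repeatedly compare the front elements and take the smaller:
  9 vs 12 -> take 9
  15 vs 12 -> take 12
  15 vs 17 -> take 15
  27 vs 17 -> take 17
  27 vs 23 -> take 23
  27 vs 30 -> take 27
  28 vs 30 -> take 28
  A is exhausted; append the rest of B: [30]
Final answer: [9, 12, 15, 17, 23, 27, 28, 30]


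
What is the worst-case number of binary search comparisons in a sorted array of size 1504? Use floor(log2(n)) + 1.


Binary search halves the search space each step.
Maximum comparisons = floor(log2(1504)) + 1
log2(1504) = 10.5546
floor(log2(1504)) = 10, so 10 + 1 = 11
Final answer: 11


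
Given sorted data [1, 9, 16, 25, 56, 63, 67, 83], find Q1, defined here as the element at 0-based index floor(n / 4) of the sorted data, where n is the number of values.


The list has n = 8 elements.
Q1 index = floor(8 / 4) = floor(2) = 2
Counting from index 0 in the sorted data, the element at index 2 is 16.
Final answer: 16


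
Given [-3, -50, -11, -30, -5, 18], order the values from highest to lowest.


Original list: [-3, -50, -11, -30, -5, 18]
Repeatedly take the largest remaining element:
  Remaining [-3, -50, -11, -30, -5, 18] -> largest is 18
  Remaining [-3, -50, -11, -30, -5] -> largest is -3
  Remaining [-50, -11, -30, -5] -> largest is -5
  Remaining [-50, -11, -30] -> largest is -11
  Remaining [-50, -30] -> largest is -30
  Remaining [-50] -> largest is -50
Collecting the picks in order gives the descending list.
Final answer: [18, -3, -5, -11, -30, -50]


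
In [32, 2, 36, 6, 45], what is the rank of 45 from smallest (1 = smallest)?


Sort ascending: [2, 6, 32, 36, 45]
Find 45 in the sorted list.
45 is at position 5 (1-indexed).
Final answer: 5


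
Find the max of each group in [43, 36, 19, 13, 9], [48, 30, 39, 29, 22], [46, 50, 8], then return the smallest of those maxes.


Find max of each group:
  Group 1: [43, 36, 19, 13, 9] -> max = 43
  Group 2: [48, 30, 39, 29, 22] -> max = 48
  Group 3: [46, 50, 8] -> max = 50
Maxes: [43, 48, 50]
Minimum of maxes = 43
Final answer: 43


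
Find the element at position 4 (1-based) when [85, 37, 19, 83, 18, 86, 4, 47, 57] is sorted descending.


Sort descending: [86, 85, 83, 57, 47, 37, 19, 18, 4]
The 4th element (1-indexed) is at index 3.
Value = 57
Final answer: 57


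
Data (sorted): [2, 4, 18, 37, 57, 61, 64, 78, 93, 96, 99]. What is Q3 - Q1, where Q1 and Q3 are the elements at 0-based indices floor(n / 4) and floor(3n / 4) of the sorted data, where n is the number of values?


The data has n = 11 elements.
Q1 index = floor(11 / 4) = floor(2.75) = 2; Q3 index = floor(3 * 11 / 4) = floor(8.25) = 8
Q1 = element at index 2 = 18
Q3 = element at index 8 = 93
IQR = 93 - 18 = 75
Final answer: 75


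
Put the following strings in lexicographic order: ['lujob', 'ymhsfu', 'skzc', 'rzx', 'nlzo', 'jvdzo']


Compare strings character by character (the first differing letter decides):
  'jvdzo' < 'lujob' since 'j' < 'l' at position 1
  'lujob' < 'nlzo' since 'l' < 'n' at position 1
  'nlzo' < 'rzx' since 'n' < 'r' at position 1
  'rzx' < 'skzc' since 'r' < 's' at position 1
  'skzc' < 'ymhsfu' since 's' < 'y' at position 1
Chaining these comparisons gives the alphabetical order.
Final answer: ['jvdzo', 'lujob', 'nlzo', 'rzx', 'skzc', 'ymhsfu']


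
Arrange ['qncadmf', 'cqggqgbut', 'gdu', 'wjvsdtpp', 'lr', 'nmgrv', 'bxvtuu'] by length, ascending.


Compute lengths:
  'qncadmf' has length 7
  'cqggqgbut' has length 9
  'gdu' has length 3
  'wjvsdtpp' has length 8
  'lr' has length 2
  'nmgrv' has length 5
  'bxvtuu' has length 6
Lengths in increasing order: 2 < 3 < 5 < 6 < 7 < 8 < 9
Listing the words in that order gives the answer.
Final answer: ['lr', 'gdu', 'nmgrv', 'bxvtuu', 'qncadmf', 'wjvsdtpp', 'cqggqgbut']


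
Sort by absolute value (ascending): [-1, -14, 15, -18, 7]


Compute absolute values:
  |-1| = 1
  |-14| = 14
  |15| = 15
  |-18| = 18
  |7| = 7
Absolute values in increasing order: 1 < 7 < 14 < 15 < 18
Listing the original numbers in that order gives the answer.
Final answer: [-1, 7, -14, 15, -18]


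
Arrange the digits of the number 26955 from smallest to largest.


The number 26955 has digits: 2, 6, 9, 5, 5
Sorted: 2, 5, 5, 6, 9
Joining the sorted digits gives the result.
Final answer: 25569


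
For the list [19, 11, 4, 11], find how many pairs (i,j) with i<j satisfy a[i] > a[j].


For each element, count the later elements that are smaller than it:
  19 (index 0): smaller elements after it = [11, 4, 11] -> 3
  11 (index 1): smaller elements after it = [4] -> 1
  4 (index 2): smaller elements after it = [] -> 0
Total inversions = 3 + 1 + 0 = 4
Final answer: 4


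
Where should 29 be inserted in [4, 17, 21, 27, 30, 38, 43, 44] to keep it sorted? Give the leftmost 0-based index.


List is sorted: [4, 17, 21, 27, 30, 38, 43, 44]
We need the leftmost position where 29 can be inserted, i.e. the first index whose element is >= 29 (or the end of the list if none is).
Binary search with low=0, high=8 (0-based indices):
  low=0, high=8, mid=4: a[4]=30 >= 29, so high = 4
  low=0, high=4, mid=2: a[2]=21 < 29, so low = 3
  low=3, high=4, mid=3: a[3]=27 < 29, so low = 4
Now low = high = 4, so the insertion index is 4.
Final answer: 4


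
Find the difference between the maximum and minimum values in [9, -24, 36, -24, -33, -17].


Maximum value: 36
Minimum value: -33
Range = 36 - (-33) = 69
Final answer: 69


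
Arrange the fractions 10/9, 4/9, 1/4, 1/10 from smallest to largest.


Convert to decimal for comparison:
  10/9 = 1.1111
  4/9 = 0.4444
  1/4 = 0.25
  1/10 = 0.1
Decimals in increasing order: 0.1 < 0.25 < 0.4444 < 1.1111
Writing each back as its fraction gives the sorted order.
Final answer: 1/10, 1/4, 4/9, 10/9


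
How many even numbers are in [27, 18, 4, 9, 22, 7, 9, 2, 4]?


Check each element:
  27 is odd
  18 is even
  4 is even
  9 is odd
  22 is even
  7 is odd
  9 is odd
  2 is even
  4 is even
Evens: [18, 4, 22, 2, 4]
Count of evens = 5
Final answer: 5


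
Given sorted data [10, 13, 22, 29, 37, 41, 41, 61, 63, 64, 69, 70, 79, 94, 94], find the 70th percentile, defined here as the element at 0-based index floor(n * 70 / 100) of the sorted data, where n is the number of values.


The dataset has n = 15 elements.
Index = floor(15 * 70 / 100) = floor(1050 / 100) = floor(10.5) = 10
Counting from index 0 in the sorted data, the element at index 10 is 69.
Final answer: 69


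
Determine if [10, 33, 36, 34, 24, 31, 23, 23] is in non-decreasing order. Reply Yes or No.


Check consecutive pairs:
  10 <= 33? True
  33 <= 36? True
  36 <= 34? False
  34 <= 24? False
  24 <= 31? True
  31 <= 23? False
  23 <= 23? True
3 consecutive pair(s) are out of order, so the list is not sorted.
Final answer: No


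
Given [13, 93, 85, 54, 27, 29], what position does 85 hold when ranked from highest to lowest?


Sort descending: [93, 85, 54, 29, 27, 13]
Find 85 in the sorted list.
85 is at position 2.
Final answer: 2


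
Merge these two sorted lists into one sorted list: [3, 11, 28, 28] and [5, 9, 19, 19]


List A: [3, 11, 28, 28]
List B: [5, 9, 19, 19]
Repeatedly compare the front elements and take the smaller:
  3 vs 5 -> take 3
  11 vs 5 -> take 5
  11 vs 9 -> take 9
  11 vs 19 -> take 11
  28 vs 19 -> take 19
  28 vs 19 -> take 19
  B is exhausted; append the rest of A: [28, 28]
Final answer: [3, 5, 9, 11, 19, 19, 28, 28]


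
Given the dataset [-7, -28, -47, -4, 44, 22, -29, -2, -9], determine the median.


First, sort the list: [-47, -29, -28, -9, -7, -4, -2, 22, 44]
The list has 9 elements (odd count).
The middle index is 4 (0-based), and the element there is -7.
Final answer: -7


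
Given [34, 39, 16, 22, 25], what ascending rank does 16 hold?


Sort ascending: [16, 22, 25, 34, 39]
Find 16 in the sorted list.
16 is at position 1 (1-indexed).
Final answer: 1


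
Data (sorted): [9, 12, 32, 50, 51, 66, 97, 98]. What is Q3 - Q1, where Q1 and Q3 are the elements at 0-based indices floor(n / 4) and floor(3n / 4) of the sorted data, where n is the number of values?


The data has n = 8 elements.
Q1 index = floor(8 / 4) = floor(2) = 2; Q3 index = floor(3 * 8 / 4) = floor(6) = 6
Q1 = element at index 2 = 32
Q3 = element at index 6 = 97
IQR = 97 - 32 = 65
Final answer: 65


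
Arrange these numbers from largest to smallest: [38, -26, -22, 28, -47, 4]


Original list: [38, -26, -22, 28, -47, 4]
Repeatedly take the largest remaining element:
  Remaining [38, -26, -22, 28, -47, 4] -> largest is 38
  Remaining [-26, -22, 28, -47, 4] -> largest is 28
  Remaining [-26, -22, -47, 4] -> largest is 4
  Remaining [-26, -22, -47] -> largest is -22
  Remaining [-26, -47] -> largest is -26
  Remaining [-47] -> largest is -47
Collecting the picks in order gives the descending list.
Final answer: [38, 28, 4, -22, -26, -47]


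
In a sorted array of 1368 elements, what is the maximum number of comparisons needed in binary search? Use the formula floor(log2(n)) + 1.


Binary search halves the search space each step.
Maximum comparisons = floor(log2(1368)) + 1
log2(1368) = 10.4179
floor(log2(1368)) = 10, so 10 + 1 = 11
Final answer: 11


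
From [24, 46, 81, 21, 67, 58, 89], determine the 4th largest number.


Sort descending: [89, 81, 67, 58, 46, 24, 21]
The 4th element (1-indexed) is at index 3.
Value = 58
Final answer: 58


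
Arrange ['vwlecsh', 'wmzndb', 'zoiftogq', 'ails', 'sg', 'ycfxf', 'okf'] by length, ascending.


Compute lengths:
  'vwlecsh' has length 7
  'wmzndb' has length 6
  'zoiftogq' has length 8
  'ails' has length 4
  'sg' has length 2
  'ycfxf' has length 5
  'okf' has length 3
Lengths in increasing order: 2 < 3 < 4 < 5 < 6 < 7 < 8
Listing the words in that order gives the answer.
Final answer: ['sg', 'okf', 'ails', 'ycfxf', 'wmzndb', 'vwlecsh', 'zoiftogq']


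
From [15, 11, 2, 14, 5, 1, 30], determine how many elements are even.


Check each element:
  15 is odd
  11 is odd
  2 is even
  14 is even
  5 is odd
  1 is odd
  30 is even
Evens: [2, 14, 30]
Count of evens = 3
Final answer: 3


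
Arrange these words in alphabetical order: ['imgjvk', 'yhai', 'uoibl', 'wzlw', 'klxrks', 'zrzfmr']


Compare strings character by character (the first differing letter decides):
  'imgjvk' < 'klxrks' since 'i' < 'k' at position 1
  'klxrks' < 'uoibl' since 'k' < 'u' at position 1
  'uoibl' < 'wzlw' since 'u' < 'w' at position 1
  'wzlw' < 'yhai' since 'w' < 'y' at position 1
  'yhai' < 'zrzfmr' since 'y' < 'z' at position 1
Chaining these comparisons gives the alphabetical order.
Final answer: ['imgjvk', 'klxrks', 'uoibl', 'wzlw', 'yhai', 'zrzfmr']


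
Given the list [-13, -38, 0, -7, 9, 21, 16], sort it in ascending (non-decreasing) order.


Original list: [-13, -38, 0, -7, 9, 21, 16]
Repeatedly take the smallest remaining element:
  Remaining [-13, -38, 0, -7, 9, 21, 16] -> smallest is -38
  Remaining [-13, 0, -7, 9, 21, 16] -> smallest is -13
  Remaining [0, -7, 9, 21, 16] -> smallest is -7
  Remaining [0, 9, 21, 16] -> smallest is 0
  Remaining [9, 21, 16] -> smallest is 9
  Remaining [21, 16] -> smallest is 16
  Remaining [21] -> smallest is 21
Collecting the picks in order gives the sorted list.
Final answer: [-38, -13, -7, 0, 9, 16, 21]


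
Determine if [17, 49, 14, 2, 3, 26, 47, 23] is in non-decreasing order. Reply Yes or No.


Check consecutive pairs:
  17 <= 49? True
  49 <= 14? False
  14 <= 2? False
  2 <= 3? True
  3 <= 26? True
  26 <= 47? True
  47 <= 23? False
3 consecutive pair(s) are out of order, so the list is not sorted.
Final answer: No


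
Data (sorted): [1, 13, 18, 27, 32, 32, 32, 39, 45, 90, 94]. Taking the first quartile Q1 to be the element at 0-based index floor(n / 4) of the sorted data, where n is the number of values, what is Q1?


The list has n = 11 elements.
Q1 index = floor(11 / 4) = floor(2.75) = 2
Counting from index 0 in the sorted data, the element at index 2 is 18.
Final answer: 18


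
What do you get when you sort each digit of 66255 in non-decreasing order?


The number 66255 has digits: 6, 6, 2, 5, 5
Sorted: 2, 5, 5, 6, 6
Joining the sorted digits gives the result.
Final answer: 25566


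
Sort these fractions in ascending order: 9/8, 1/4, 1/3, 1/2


Convert to decimal for comparison:
  9/8 = 1.125
  1/4 = 0.25
  1/3 = 0.3333
  1/2 = 0.5
Decimals in increasing order: 0.25 < 0.3333 < 0.5 < 1.125
Writing each back as its fraction gives the sorted order.
Final answer: 1/4, 1/3, 1/2, 9/8


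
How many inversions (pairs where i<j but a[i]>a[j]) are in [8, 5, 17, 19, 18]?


For each element, count the later elements that are smaller than it:
  8 (index 0): smaller elements after it = [5] -> 1
  5 (index 1): smaller elements after it = [] -> 0
  17 (index 2): smaller elements after it = [] -> 0
  19 (index 3): smaller elements after it = [18] -> 1
Total inversions = 1 + 0 + 0 + 1 = 2
Final answer: 2


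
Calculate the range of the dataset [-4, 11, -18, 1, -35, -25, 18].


Maximum value: 18
Minimum value: -35
Range = 18 - (-35) = 53
Final answer: 53


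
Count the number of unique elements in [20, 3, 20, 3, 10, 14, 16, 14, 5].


List all unique values:
Distinct values: [3, 5, 10, 14, 16, 20]
Count = 6
Final answer: 6


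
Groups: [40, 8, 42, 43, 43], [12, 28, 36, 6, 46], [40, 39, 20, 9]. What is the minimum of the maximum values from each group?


Find max of each group:
  Group 1: [40, 8, 42, 43, 43] -> max = 43
  Group 2: [12, 28, 36, 6, 46] -> max = 46
  Group 3: [40, 39, 20, 9] -> max = 40
Maxes: [43, 46, 40]
Minimum of maxes = 40
Final answer: 40


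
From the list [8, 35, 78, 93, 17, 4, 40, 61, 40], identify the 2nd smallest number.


Sort ascending: [4, 8, 17, 35, 40, 40, 61, 78, 93]
The 2nd element (1-indexed) is at index 1.
Value = 8
Final answer: 8


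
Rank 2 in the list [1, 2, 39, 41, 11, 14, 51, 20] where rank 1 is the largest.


Sort descending: [51, 41, 39, 20, 14, 11, 2, 1]
Find 2 in the sorted list.
2 is at position 7.
Final answer: 7


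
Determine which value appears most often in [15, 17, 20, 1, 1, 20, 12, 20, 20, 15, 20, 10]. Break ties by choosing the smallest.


Count the frequency of each value:
  1 appears 2 time(s)
  10 appears 1 time(s)
  12 appears 1 time(s)
  15 appears 2 time(s)
  17 appears 1 time(s)
  20 appears 5 time(s)
Maximum frequency is 5.
Only 20 reaches that frequency, so it is the mode.
Final answer: 20


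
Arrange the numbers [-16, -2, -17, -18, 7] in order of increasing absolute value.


Compute absolute values:
  |-16| = 16
  |-2| = 2
  |-17| = 17
  |-18| = 18
  |7| = 7
Absolute values in increasing order: 2 < 7 < 16 < 17 < 18
Listing the original numbers in that order gives the answer.
Final answer: [-2, 7, -16, -17, -18]


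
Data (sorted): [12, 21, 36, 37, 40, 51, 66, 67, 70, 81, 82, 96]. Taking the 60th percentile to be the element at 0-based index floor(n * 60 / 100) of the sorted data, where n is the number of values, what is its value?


The dataset has n = 12 elements.
Index = floor(12 * 60 / 100) = floor(720 / 100) = floor(7.2) = 7
Counting from index 0 in the sorted data, the element at index 7 is 67.
Final answer: 67


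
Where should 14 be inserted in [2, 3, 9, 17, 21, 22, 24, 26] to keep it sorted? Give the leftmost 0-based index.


List is sorted: [2, 3, 9, 17, 21, 22, 24, 26]
We need the leftmost position where 14 can be inserted, i.e. the first index whose element is >= 14 (or the end of the list if none is).
Binary search with low=0, high=8 (0-based indices):
  low=0, high=8, mid=4: a[4]=21 >= 14, so high = 4
  low=0, high=4, mid=2: a[2]=9 < 14, so low = 3
  low=3, high=4, mid=3: a[3]=17 >= 14, so high = 3
Now low = high = 3, so the insertion index is 3.
Final answer: 3


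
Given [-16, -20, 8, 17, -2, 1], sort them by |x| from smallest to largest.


Compute absolute values:
  |-16| = 16
  |-20| = 20
  |8| = 8
  |17| = 17
  |-2| = 2
  |1| = 1
Absolute values in increasing order: 1 < 2 < 8 < 16 < 17 < 20
Listing the original numbers in that order gives the answer.
Final answer: [1, -2, 8, -16, 17, -20]


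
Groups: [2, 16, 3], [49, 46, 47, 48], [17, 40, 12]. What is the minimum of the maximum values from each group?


Find max of each group:
  Group 1: [2, 16, 3] -> max = 16
  Group 2: [49, 46, 47, 48] -> max = 49
  Group 3: [17, 40, 12] -> max = 40
Maxes: [16, 49, 40]
Minimum of maxes = 16
Final answer: 16


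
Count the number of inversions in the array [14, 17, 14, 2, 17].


For each element, count the later elements that are smaller than it:
  14 (index 0): smaller elements after it = [2] -> 1
  17 (index 1): smaller elements after it = [14, 2] -> 2
  14 (index 2): smaller elements after it = [2] -> 1
  2 (index 3): smaller elements after it = [] -> 0
Total inversions = 1 + 2 + 1 + 0 = 4
Final answer: 4


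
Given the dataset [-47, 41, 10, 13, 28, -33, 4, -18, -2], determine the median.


First, sort the list: [-47, -33, -18, -2, 4, 10, 13, 28, 41]
The list has 9 elements (odd count).
The middle index is 4 (0-based), and the element there is 4.
Final answer: 4


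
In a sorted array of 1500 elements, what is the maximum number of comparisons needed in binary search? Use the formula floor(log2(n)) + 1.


Binary search halves the search space each step.
Maximum comparisons = floor(log2(1500)) + 1
log2(1500) = 10.5507
floor(log2(1500)) = 10, so 10 + 1 = 11
Final answer: 11


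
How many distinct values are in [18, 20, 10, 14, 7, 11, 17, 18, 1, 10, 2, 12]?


List all unique values:
Distinct values: [1, 2, 7, 10, 11, 12, 14, 17, 18, 20]
Count = 10
Final answer: 10


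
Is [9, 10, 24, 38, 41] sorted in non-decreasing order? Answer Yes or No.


Check consecutive pairs:
  9 <= 10? True
  10 <= 24? True
  24 <= 38? True
  38 <= 41? True
Every consecutive pair is in order, so the list is non-decreasing.
Final answer: Yes


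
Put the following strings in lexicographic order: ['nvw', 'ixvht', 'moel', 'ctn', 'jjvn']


Compare strings character by character (the first differing letter decides):
  'ctn' < 'ixvht' since 'c' < 'i' at position 1
  'ixvht' < 'jjvn' since 'i' < 'j' at position 1
  'jjvn' < 'moel' since 'j' < 'm' at position 1
  'moel' < 'nvw' since 'm' < 'n' at position 1
Chaining these comparisons gives the alphabetical order.
Final answer: ['ctn', 'ixvht', 'jjvn', 'moel', 'nvw']


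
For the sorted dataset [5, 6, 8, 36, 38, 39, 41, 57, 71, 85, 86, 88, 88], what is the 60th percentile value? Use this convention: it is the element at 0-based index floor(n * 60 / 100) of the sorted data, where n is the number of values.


The dataset has n = 13 elements.
Index = floor(13 * 60 / 100) = floor(780 / 100) = floor(7.8) = 7
Counting from index 0 in the sorted data, the element at index 7 is 57.
Final answer: 57


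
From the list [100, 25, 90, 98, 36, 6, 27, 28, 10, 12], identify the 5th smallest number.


Sort ascending: [6, 10, 12, 25, 27, 28, 36, 90, 98, 100]
The 5th element (1-indexed) is at index 4.
Value = 27
Final answer: 27


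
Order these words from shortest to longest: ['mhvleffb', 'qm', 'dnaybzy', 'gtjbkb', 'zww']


Compute lengths:
  'mhvleffb' has length 8
  'qm' has length 2
  'dnaybzy' has length 7
  'gtjbkb' has length 6
  'zww' has length 3
Lengths in increasing order: 2 < 3 < 6 < 7 < 8
Listing the words in that order gives the answer.
Final answer: ['qm', 'zww', 'gtjbkb', 'dnaybzy', 'mhvleffb']


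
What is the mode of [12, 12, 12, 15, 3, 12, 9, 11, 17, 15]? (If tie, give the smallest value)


Count the frequency of each value:
  3 appears 1 time(s)
  9 appears 1 time(s)
  11 appears 1 time(s)
  12 appears 4 time(s)
  15 appears 2 time(s)
  17 appears 1 time(s)
Maximum frequency is 4.
Only 12 reaches that frequency, so it is the mode.
Final answer: 12


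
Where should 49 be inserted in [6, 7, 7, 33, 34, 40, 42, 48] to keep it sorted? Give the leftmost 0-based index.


List is sorted: [6, 7, 7, 33, 34, 40, 42, 48]
We need the leftmost position where 49 can be inserted, i.e. the first index whose element is >= 49 (or the end of the list if none is).
Binary search with low=0, high=8 (0-based indices):
  low=0, high=8, mid=4: a[4]=34 < 49, so low = 5
  low=5, high=8, mid=6: a[6]=42 < 49, so low = 7
  low=7, high=8, mid=7: a[7]=48 < 49, so low = 8
Now low = high = 8, so the insertion index is 8.
Final answer: 8
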